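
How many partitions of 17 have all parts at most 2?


Using the generating function (1-x)^(-1)(1-x^2)^(-1),
the coefficient of x^17 counts these restricted partitions.
Result = 9

9


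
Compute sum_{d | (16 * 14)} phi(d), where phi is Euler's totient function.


First, 16 * 14 = 224. One classical identity is sum_{d | n} phi(d) = n (each k in [1, n] has a unique gcd with n, and among the k's with gcd(k, n) = n/d there are phi(d) of them). So the sum equals 224. We also verify directly:
Divisors of 224: 1, 2, 4, 7, 8, 14, 16, 28, 32, 56, 112, 224.
phi values: 1, 1, 2, 6, 4, 6, 8, 12, 16, 24, 48, 96.
Sum = 224.

224


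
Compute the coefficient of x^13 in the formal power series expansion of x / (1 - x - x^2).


Let f(x) = sum_{k>=0} a_k x^k. Multiplying f(x) * (1 - x - x^2) = x and matching coefficients gives a_0 = 0, a_1 = 1, and a_k = a_{k-1} + a_{k-2} for k >= 2. These are the Fibonacci numbers F_k.
Iterating from F_0 = 0, F_1 = 1:
F_0=0, F_1=1, F_2=1, F_3=2, F_4=3, F_5=5, F_6=8, F_7=13, F_8=21, F_9=34, ...
F_13 = 233.

233


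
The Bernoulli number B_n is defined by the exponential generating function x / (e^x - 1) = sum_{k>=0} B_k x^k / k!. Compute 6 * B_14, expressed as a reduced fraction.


Bernoulli numbers can also be computed recursively via B_0 = 1 and sum_{j=0}^{m} C(m+1, j) B_j = 0 for m >= 1. Odd-index Bernoulli numbers vanish for k >= 3.
Computing B_14 = 7/6, so 6 * B_14 = 6 * 7/6 = 7.

7


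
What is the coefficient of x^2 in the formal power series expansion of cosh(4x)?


The Maclaurin series is cosh(t) = sum_{m>=0} t^(2m) / (2m)!, so substituting t = 4x, only even powers of x are nonzero, with coefficient of x^(2m) equal to 4^(2m) / (2m)!.
For x^2 the coefficient is 4^2/2! = 16/2 = 8.

8


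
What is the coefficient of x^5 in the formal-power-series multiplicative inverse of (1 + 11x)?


The inverse is 1/(1 + 11x). Apply the geometric identity 1/(1 - y) = sum_{k>=0} y^k with y = -11x:
1/(1 + 11x) = sum_{k>=0} (-11)^k x^k.
So the coefficient of x^5 is (-11)^5 = -161051.

-161051


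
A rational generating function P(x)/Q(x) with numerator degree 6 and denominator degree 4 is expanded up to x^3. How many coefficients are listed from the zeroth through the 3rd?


Expanding up to x^3 gives the coefficients for x^0, x^1, ..., x^3.
That is 3 + 1 = 4 coefficients in total.

4


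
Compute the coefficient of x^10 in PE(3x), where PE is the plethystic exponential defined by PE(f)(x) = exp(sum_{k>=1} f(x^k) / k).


With f(x) = 3x, the exponent is sum_{k>=1} 3 x^k / k = 3 * (-ln(1 - x)). Exponentiating:
PE(3x) = exp(-3 ln(1 - x)) = 1/(1 - x)^3.
By the negative binomial expansion, [x^n] 1/(1 - x)^3 = C(n + 2, 2).
For n = 10: C(12, 2) = 66.

66


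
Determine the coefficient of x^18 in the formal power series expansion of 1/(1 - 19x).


The geometric series identity gives 1/(1 - c x) = sum_{k>=0} c^k x^k, so the coefficient of x^k is c^k.
Here c = 19 and k = 18.
Computing: 19^18 = 104127350297911241532841

104127350297911241532841


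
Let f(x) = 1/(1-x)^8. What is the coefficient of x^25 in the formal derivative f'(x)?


Differentiate: d/dx [ 1/(1-x)^r ] = r / (1-x)^(r+1).
Here r = 8, so f'(x) = 8 / (1-x)^9.
The expansion of 1/(1-x)^(r+1) has coefficient of x^n equal to C(n+r, r).
So the coefficient of x^25 in f'(x) is
8 * C(33, 8) = 8 * 13884156 = 111073248

111073248


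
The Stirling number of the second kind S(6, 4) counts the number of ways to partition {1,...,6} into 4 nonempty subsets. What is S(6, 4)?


Using the explicit formula S(n,k) = (1/k!) sum_{j=0}^{k} (-1)^(k-j) C(k,j) j^n:
S(6, 4) = 65
Equivalently, S(n,k) is n! times the coefficient of x^n in the EGF (e^x - 1)^k / k!.

65


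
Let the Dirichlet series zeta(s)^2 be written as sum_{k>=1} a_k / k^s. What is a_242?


The Dirichlet convolution of the constant function 1 with itself gives (1 * 1)(k) = sum_{d | k} 1 = d(k), the number of positive divisors of k.
Since zeta(s) = sum_{k>=1} 1/k^s, we have zeta(s)^2 = sum_{k>=1} d(k)/k^s, so a_k = d(k).
For k = 242: the divisors are 1, 2, 11, 22, 121, 242.
Count = 6.

6


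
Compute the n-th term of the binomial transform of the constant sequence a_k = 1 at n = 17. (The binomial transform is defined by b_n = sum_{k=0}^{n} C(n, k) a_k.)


With a_k = 1 for all k, b_n = sum_{k=0}^{n} C(n, k) = 2^n by the binomial theorem.
For n = 17: 2^17 = 131072.

131072


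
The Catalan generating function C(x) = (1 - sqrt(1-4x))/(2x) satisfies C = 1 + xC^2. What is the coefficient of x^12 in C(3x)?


Substituting x -> 3x scales the n-th coefficient by 3^n, so [x^12] C(3x) = 3^12 * C_12.
C_12 = C(2*12, 12)/(13) = 2704156/13 = 208012.
So 3^12 * 208012 = 531441 * 208012 = 110546105292.

110546105292


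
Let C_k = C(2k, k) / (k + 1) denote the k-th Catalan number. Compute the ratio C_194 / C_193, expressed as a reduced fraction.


Using C_k = (2k)! / (k! (k+1)!), the ratio C_{k+1}/C_k simplifies to
C_{k+1}/C_k = [(2k+2)! / ((k+1)! (k+2)!)] * [k! (k+1)! / (2k)!]
 = (2k+2)(2k+1) / ((k+1)(k+2)) = 2(2k+1) / (k+2).
For k = 193: 2(2*193 + 1) / (193 + 2) = 774/195 = 258/65.

258/65


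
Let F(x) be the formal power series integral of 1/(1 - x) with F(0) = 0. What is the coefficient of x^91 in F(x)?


1/(1 - x) = sum_{k>=0} x^k. Integrating termwise and using F(0) = 0 gives
F(x) = sum_{k>=0} x^(k+1) / (k+1) = sum_{m>=1} x^m / m = -ln(1 - x).
So the coefficient of x^91 is 1/91 = 1/91.

1/91


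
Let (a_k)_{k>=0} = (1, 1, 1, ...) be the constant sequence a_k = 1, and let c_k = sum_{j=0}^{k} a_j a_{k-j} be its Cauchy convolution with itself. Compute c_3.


Since a_j = 1 for all j >= 0, the convolution sum becomes
c_k = sum_{j=0}^{k} 1 * 1 = 1 * (k + 1).
Equivalently, the generating function of (a_k) is 1/(1 - x) and its square is 1/(1 - x)^2 = sum_{k>=0} 1(k + 1) x^k.
For k = 3: 1 * 4 = 4.

4


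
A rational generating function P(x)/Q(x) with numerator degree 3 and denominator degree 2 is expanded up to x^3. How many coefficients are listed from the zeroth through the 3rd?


Expanding up to x^3 gives the coefficients for x^0, x^1, ..., x^3.
That is 3 + 1 = 4 coefficients in total.

4


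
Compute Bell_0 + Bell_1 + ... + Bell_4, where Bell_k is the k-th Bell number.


Recall Bell_k counts set partitions of a k-set (with Bell_0 = 1 by convention).
Bell_0 through Bell_4: 1, 1, 2, 5, 15
Sum = 1 + 1 + 2 + 5 + 15 = 24.

24


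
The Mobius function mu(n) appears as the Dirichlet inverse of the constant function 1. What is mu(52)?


52 has a squared prime factor, so mu(52) = 0.
Factorization reveals a repeated prime.

0


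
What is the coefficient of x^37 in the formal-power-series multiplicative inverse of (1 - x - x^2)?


Let the inverse be f(x) = sum_{k>=0} a_k x^k. From f(x) * (1 - x - x^2) = 1 and matching coefficients:
 x^0: a_0 = 1.
 x^1: a_1 - a_0 = 0, so a_1 = 1.
 x^k (k >= 2): a_k - a_{k-1} - a_{k-2} = 0, i.e. a_k = a_{k-1} + a_{k-2}.
This is the Fibonacci-type recurrence shifted so that a_0 = a_1 = 1.
Iterating: a_0=1, a_1=1, a_2=2, a_3=3, a_4=5, a_5=8, a_6=13, a_7=21, a_8=34, a_9=55, ...
a_37 = 39088169.

39088169


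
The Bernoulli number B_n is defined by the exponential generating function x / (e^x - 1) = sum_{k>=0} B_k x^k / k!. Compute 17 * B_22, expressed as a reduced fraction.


Bernoulli numbers can also be computed recursively via B_0 = 1 and sum_{j=0}^{m} C(m+1, j) B_j = 0 for m >= 1. Odd-index Bernoulli numbers vanish for k >= 3.
Computing B_22 = 854513/138, so 17 * B_22 = 17 * 854513/138 = 14526721/138.

14526721/138


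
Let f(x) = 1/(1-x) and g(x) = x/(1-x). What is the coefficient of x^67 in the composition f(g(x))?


First simplify the composition: f(g(x)) = 1/(1 - x/(1-x)) = (1-x)/((1-x) - x) = (1-x)/(1-2x).
Now extract the coefficient. Write (1-x)/(1-2x) = 1/(1-2x) - x/(1-2x).
The coefficient of x^n in 1/(1-2x) is 2^n, and in x/(1-2x) is 2^(n-1) (for n >= 1).
So the coefficient of x^67 is 2^67 - 2^66 = 147573952589676412928 - 73786976294838206464 = 73786976294838206464.

73786976294838206464


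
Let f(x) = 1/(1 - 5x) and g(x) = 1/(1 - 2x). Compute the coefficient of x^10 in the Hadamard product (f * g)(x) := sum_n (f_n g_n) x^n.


f has coefficients f_k = 5^k and g has coefficients g_k = 2^k, so the Hadamard product has coefficient (f*g)_k = 5^k * 2^k = 10^k.
For k = 10: 10^10 = 10000000000.

10000000000


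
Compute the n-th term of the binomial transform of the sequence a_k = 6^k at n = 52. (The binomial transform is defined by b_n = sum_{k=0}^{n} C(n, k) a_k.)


With a_k = 6^k, b_n = sum_{k=0}^{n} C(n, k) 6^k = (1 + 6)^n by the binomial theorem.
For n = 52: (1 + 6)^52 = 7^52 = 88124787089723195184393736687912818113311201.

88124787089723195184393736687912818113311201


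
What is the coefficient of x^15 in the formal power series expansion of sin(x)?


The Maclaurin series is sin(t) = sum_{k>=0} (-1)^k t^(2k+1) / (2k+1)!, so substituting t = x, only odd powers of x are nonzero, with coefficient of x^(2k+1) equal to (-1)^k / (2k+1)!.
Write 15 = 2*7 + 1, giving the coefficient (-1)^7 / 15! = -1/1307674368000 = -1/1307674368000.

-1/1307674368000


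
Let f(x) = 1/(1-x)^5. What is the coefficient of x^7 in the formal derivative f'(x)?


Differentiate: d/dx [ 1/(1-x)^r ] = r / (1-x)^(r+1).
Here r = 5, so f'(x) = 5 / (1-x)^6.
The expansion of 1/(1-x)^(r+1) has coefficient of x^n equal to C(n+r, r).
So the coefficient of x^7 in f'(x) is
5 * C(12, 5) = 5 * 792 = 3960

3960


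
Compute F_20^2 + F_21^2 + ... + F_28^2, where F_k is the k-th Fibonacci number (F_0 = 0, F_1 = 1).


There is a standard identity sum_{k=0}^{N} F_k^2 = F_N * F_{N+1} (proved inductively from the telescoping relation F_k^2 = F_k F_{k+1} - F_{k-1} F_k). Then
sum_{k=20}^{28} F_k^2 = F_28 F_29 - F_19 F_20.
Computing: F_28 = 317811, F_29 = 514229, F_19 = 4181, F_20 = 6765.
Sum = 317811 * 514229 - 4181 * 6765 = 163399348254.

163399348254


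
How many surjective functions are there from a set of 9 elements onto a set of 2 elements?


By inclusion-exclusion on which target elements are missed, the number of surjections from an n-set onto a k-set is
surj(n, k) = sum_{j=0}^{k} (-1)^j C(k, j) (k - j)^n.
Equivalently surj(n, k) = k! * S(n, k), where S(n, k) is the Stirling number of the second kind.
For n = 9, k = 2:
S(9, 2) = 255, so
surj = 2! * 255 = 2 * 255 = 510.

510


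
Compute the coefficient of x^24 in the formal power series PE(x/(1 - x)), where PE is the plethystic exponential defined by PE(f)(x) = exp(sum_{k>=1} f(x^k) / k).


For f(x) = x/(1 - x) we have
sum_{k>=1} f(x^k) / k = sum_{k>=1} (1/k) * x^k / (1 - x^k) = sum_{k, m >= 1} x^(k m) / k,
which after exponentiating simplifies to
PE(x/(1 - x)) = prod_{k>=1} 1 / (1 - x^k).
This is the generating function for the partition function p(n), so the coefficient of x^24 is p(24).
Computing p(24) by dynamic programming over parts 1, 2, ..., 24: p(24) = 1575.

1575


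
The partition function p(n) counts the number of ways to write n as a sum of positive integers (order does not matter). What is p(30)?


Using the generating function prod_{k>=1} 1/(1-x^k), we compute p(30).
By dynamic programming over parts 1 through 30:
p(30) = 5604

5604


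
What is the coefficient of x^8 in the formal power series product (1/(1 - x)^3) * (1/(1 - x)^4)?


Combine the factors: (1/(1 - x)^3) * (1/(1 - x)^4) = 1/(1 - x)^7.
Then use 1/(1 - x)^r = sum_{k>=0} C(k + r - 1, r - 1) x^k with r = 7 and k = 8:
C(14, 6) = 3003.

3003


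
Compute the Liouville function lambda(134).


The Liouville function is lambda(k) = (-1)^Omega(k), where Omega(k) counts the prime factors of k with multiplicity.
Factoring: 134 = 2 * 67, so Omega(134) = 2.
lambda(134) = (-1)^2 = 1.

1


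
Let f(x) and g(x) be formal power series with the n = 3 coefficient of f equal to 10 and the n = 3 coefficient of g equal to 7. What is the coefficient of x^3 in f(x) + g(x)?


Addition of formal power series is termwise.
The coefficient of x^3 in f + g = 10 + 7
= 17

17


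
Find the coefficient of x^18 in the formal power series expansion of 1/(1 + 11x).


Write 1/(1 + c x) = 1/(1 - (-c) x) and apply the geometric-series identity
1/(1 - y) = sum_{k>=0} y^k to get 1/(1 + c x) = sum_{k>=0} (-c)^k x^k.
So the coefficient of x^k is (-c)^k = (-1)^k * c^k.
Here c = 11 and k = 18:
(-11)^18 = 1 * 5559917313492231481 = 5559917313492231481

5559917313492231481


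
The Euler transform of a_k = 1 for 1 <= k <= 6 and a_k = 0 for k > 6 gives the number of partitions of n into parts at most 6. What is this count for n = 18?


Partitions of 18 into parts at most 6:
Using generating function (1-x)^(-1)(1-x^2)^(-1)...(1-x^6)^(-1),
the coefficient of x^18 = 199

199


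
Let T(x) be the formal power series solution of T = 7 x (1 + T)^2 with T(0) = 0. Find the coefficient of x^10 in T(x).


Apply the Lagrange inversion formula: if T = 7 x * phi(T) with phi(t) = (1 + t)^2, then [x^n] T = 7^n * (1/n) [t^(n-1)] phi(t)^n = 7^n * (1/n) [t^(n-1)] (1 + t)^(2n) = 7^n * (1/n) C(2n, n-1).
Using the identity C(2n, n-1) = C(2n, n) * n / (n+1), the unscaled factor equals C(2n, n) / (n+1) = C_n, the n-th Catalan number.
For n = 10: C_10 = C(20, 10) / 11 = 184756/11 = 16796.
With the 7^10 = 282475249 factor, the coefficient is 282475249 * 16796 = 4744454282204.

4744454282204


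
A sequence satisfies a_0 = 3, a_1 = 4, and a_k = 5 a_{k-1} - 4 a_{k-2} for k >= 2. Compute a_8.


The characteristic equation is t^2 - 5 t + 4 = 0, with roots r_1 = 4 and r_2 = 1 (so c_1 = r_1 + r_2, c_2 = -r_1 r_2 as required).
One can use the closed form a_n = A r_1^n + B r_2^n, but direct iteration is more reliable:
a_0 = 3, a_1 = 4, a_2 = 8, a_3 = 24, a_4 = 88, a_5 = 344, a_6 = 1368, a_7 = 5464, a_8 = 21848.
So a_8 = 21848.

21848


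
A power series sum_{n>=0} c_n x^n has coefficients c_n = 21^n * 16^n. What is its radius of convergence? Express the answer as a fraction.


By the root test (Cauchy-Hadamard), the radius is R = 1 / limsup_n |c_n|^(1/n).
Here |c_n|^(1/n) = (21^n * 16^n)^(1/n) = 21 * 16 = 336 for all n.
So R = 1/336 = 1/336.

1/336


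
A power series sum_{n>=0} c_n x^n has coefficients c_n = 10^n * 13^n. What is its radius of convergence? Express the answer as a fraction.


By the root test (Cauchy-Hadamard), the radius is R = 1 / limsup_n |c_n|^(1/n).
Here |c_n|^(1/n) = (10^n * 13^n)^(1/n) = 10 * 13 = 130 for all n.
So R = 1/130 = 1/130.

1/130


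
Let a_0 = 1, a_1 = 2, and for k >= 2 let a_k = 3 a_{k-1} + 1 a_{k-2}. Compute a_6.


Iterating the recurrence forward:
a_0 = 1
a_1 = 2
a_2 = 3*2 + 1*1 = 7
a_3 = 3*7 + 1*2 = 23
a_4 = 3*23 + 1*7 = 76
a_5 = 3*76 + 1*23 = 251
a_6 = 3*251 + 1*76 = 829
So a_6 = 829.

829


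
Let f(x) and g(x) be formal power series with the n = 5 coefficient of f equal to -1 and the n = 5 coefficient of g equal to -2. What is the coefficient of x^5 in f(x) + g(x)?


Addition of formal power series is termwise.
The coefficient of x^5 in f + g = -1 + -2
= -3

-3


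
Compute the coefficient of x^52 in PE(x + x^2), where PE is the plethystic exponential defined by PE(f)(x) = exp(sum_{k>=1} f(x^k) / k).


With f(x) = x + x^2, the exponent is sum_{k>=1} (x^k + x^(2k)) / k = -ln(1 - x) - ln(1 - x^2). Exponentiating:
PE(x + x^2) = 1 / ((1 - x)(1 - x^2)).
This is the generating function for partitions of n into parts of size 1 or 2. The number of 2's can be any j in 0..26, and the rest are 1's, so
[x^52] = floor(52/2) + 1 = 27.

27


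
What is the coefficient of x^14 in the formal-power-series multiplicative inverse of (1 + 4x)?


The inverse is 1/(1 + 4x). Apply the geometric identity 1/(1 - y) = sum_{k>=0} y^k with y = -4x:
1/(1 + 4x) = sum_{k>=0} (-4)^k x^k.
So the coefficient of x^14 is (-4)^14 = 268435456.

268435456


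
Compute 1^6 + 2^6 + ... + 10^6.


This power sum has a closed form given by Faulhaber's formula
sum_{k=1}^{m} k^p = (1 / (p + 1)) * sum_{j=0}^{p} C(p + 1, j) B_j m^(p + 1 - j),
but for small m direct computation is fastest:
1 + 64 + 729 + 4096 + 15625 + 46656 + 117649 + 262144 + 531441 + 1000000 = 1978405.

1978405


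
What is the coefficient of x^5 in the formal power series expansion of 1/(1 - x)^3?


The expansion 1/(1 - x)^r = sum_{k>=0} C(k + r - 1, r - 1) x^k follows from the multiset / negative-binomial theorem (or from repeated differentiation of the geometric series).
For r = 3 and k = 5:
C(7, 2) = 5040 / (2 * 120) = 21.

21


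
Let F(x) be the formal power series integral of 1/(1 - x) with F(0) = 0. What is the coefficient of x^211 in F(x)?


1/(1 - x) = sum_{k>=0} x^k. Integrating termwise and using F(0) = 0 gives
F(x) = sum_{k>=0} x^(k+1) / (k+1) = sum_{m>=1} x^m / m = -ln(1 - x).
So the coefficient of x^211 is 1/211 = 1/211.

1/211


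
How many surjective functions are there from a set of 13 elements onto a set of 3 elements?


By inclusion-exclusion on which target elements are missed, the number of surjections from an n-set onto a k-set is
surj(n, k) = sum_{j=0}^{k} (-1)^j C(k, j) (k - j)^n.
Equivalently surj(n, k) = k! * S(n, k), where S(n, k) is the Stirling number of the second kind.
For n = 13, k = 3:
S(13, 3) = 261625, so
surj = 3! * 261625 = 6 * 261625 = 1569750.

1569750


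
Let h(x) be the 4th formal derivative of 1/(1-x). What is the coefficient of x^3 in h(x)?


Differentiating 4 times: d^4/dx^4 [1/(1-x)] = 4!/(1-x)^5.
The expansion 1/(1-x)^5 = sum_{k>=0} C(k+4, 4) x^k, so the coefficient of x^n in 4!/(1-x)^5 is 4! * C(n+4, 4).
For n = 3: 24 * C(7, 4) = 24 * 35 = 840

840


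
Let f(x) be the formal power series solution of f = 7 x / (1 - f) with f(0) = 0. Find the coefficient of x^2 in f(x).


Apply Lagrange inversion: f = 7 x * phi(f) with phi(t) = 1/(1 - t), so
[x^n] f = 7^n * (1/n) [t^(n-1)] phi(t)^n = 7^n * (1/n) [t^(n-1)] (1 - t)^(-n) = 7^n * (1/n) C(2n - 2, n - 1) = 7^n * C_{n-1}.
For n = 2: C_1 = C(2, 1) / 2 = 2/2 = 1.
With the 7^2 = 49 factor, the coefficient is 49 * 1 = 49.

49


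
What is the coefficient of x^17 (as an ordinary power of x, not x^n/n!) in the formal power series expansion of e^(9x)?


The exponential series is e^y = sum_{k>=0} y^k / k!. Substituting y = 9x gives
e^(9x) = sum_{k>=0} 9^k x^k / k!.
So the coefficient of x^n is a^n/n! with a = 9, n = 17:
9^17 / 17! = 16677181699666569/355687428096000 = 22876792454961/487911424000

22876792454961/487911424000


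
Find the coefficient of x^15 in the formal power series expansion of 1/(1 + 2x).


Write 1/(1 + c x) = 1/(1 - (-c) x) and apply the geometric-series identity
1/(1 - y) = sum_{k>=0} y^k to get 1/(1 + c x) = sum_{k>=0} (-c)^k x^k.
So the coefficient of x^k is (-c)^k = (-1)^k * c^k.
Here c = 2 and k = 15:
(-2)^15 = -1 * 32768 = -32768

-32768


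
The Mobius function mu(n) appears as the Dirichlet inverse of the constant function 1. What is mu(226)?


226 = 2 * 113 (all distinct primes).
mu(226) = (-1)^2 = 1

1


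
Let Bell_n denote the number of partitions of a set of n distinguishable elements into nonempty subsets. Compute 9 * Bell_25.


Bell_25 can be computed from the Bell triangle or from Dobinski's identity Bell_n = (1/e) * sum_{k>=0} k^n / k!.
Computing Bell_25 = 4638590332229999353.
Then 9 * 4638590332229999353 = 41747312990069994177.

41747312990069994177


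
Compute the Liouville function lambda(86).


The Liouville function is lambda(k) = (-1)^Omega(k), where Omega(k) counts the prime factors of k with multiplicity.
Factoring: 86 = 2 * 43, so Omega(86) = 2.
lambda(86) = (-1)^2 = 1.

1


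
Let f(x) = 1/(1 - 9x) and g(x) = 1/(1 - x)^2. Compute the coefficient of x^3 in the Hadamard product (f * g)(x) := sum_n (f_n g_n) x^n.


f has coefficients f_k = 9^k. For g = 1/(1 - x)^2 the coefficient is g_k = C(k + 1, 1) = k + 1. The Hadamard coefficient is (f * g)_k = 9^k * (k + 1).
For k = 3: 9^3 * 4 = 729 * 4 = 2916.

2916


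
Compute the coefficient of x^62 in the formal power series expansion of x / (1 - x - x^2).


Let f(x) = sum_{k>=0} a_k x^k. Multiplying f(x) * (1 - x - x^2) = x and matching coefficients gives a_0 = 0, a_1 = 1, and a_k = a_{k-1} + a_{k-2} for k >= 2. These are the Fibonacci numbers F_k.
Iterating from F_0 = 0, F_1 = 1:
F_0=0, F_1=1, F_2=1, F_3=2, F_4=3, F_5=5, F_6=8, F_7=13, F_8=21, F_9=34, ...
F_62 = 4052739537881.

4052739537881


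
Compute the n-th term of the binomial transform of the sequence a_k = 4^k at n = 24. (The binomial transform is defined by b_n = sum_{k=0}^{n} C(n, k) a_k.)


With a_k = 4^k, b_n = sum_{k=0}^{n} C(n, k) 4^k = (1 + 4)^n by the binomial theorem.
For n = 24: (1 + 4)^24 = 5^24 = 59604644775390625.

59604644775390625


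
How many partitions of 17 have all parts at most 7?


Using the generating function (1-x)^(-1)(1-x^2)^(-1)...(1-x^7)^(-1),
the coefficient of x^17 counts these restricted partitions.
Result = 201

201


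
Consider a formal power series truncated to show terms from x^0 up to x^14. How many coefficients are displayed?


From x^0 to x^14 inclusive, the count is 14 - 0 + 1 = 15.

15


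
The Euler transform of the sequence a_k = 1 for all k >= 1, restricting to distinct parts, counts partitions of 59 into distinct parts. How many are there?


Partitions of 59 into distinct parts can be computed via generating function.
Product (1+x)(1+x^2)(1+x^3)...
The coefficient of x^59 = 9792

9792


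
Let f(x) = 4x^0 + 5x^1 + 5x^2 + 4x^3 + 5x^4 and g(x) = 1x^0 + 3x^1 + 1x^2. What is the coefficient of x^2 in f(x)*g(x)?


Cauchy product at x^2:
4*1 + 5*3 + 5*1
= 24

24


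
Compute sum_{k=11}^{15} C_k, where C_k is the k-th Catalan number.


C_11 through C_15: 58786, 208012, 742900, 2674440, 9694845
Sum = 58786 + 208012 + 742900 + 2674440 + 9694845
= 13378983

13378983


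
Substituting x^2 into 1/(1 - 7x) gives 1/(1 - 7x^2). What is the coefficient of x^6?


The coefficient of x^(2m) in 1/(1 - 7x^2) is 7^m.
With n = 6 = 2*3, the coefficient is 7^3 = 343.

343


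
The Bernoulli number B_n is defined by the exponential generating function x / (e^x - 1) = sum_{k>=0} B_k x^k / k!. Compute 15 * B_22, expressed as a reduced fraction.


Bernoulli numbers can also be computed recursively via B_0 = 1 and sum_{j=0}^{m} C(m+1, j) B_j = 0 for m >= 1. Odd-index Bernoulli numbers vanish for k >= 3.
Computing B_22 = 854513/138, so 15 * B_22 = 15 * 854513/138 = 4272565/46.

4272565/46


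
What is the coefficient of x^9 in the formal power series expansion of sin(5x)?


The Maclaurin series is sin(t) = sum_{k>=0} (-1)^k t^(2k+1) / (2k+1)!, so substituting t = 5x, only odd powers of x are nonzero, with coefficient of x^(2k+1) equal to (-1)^k 5^(2k+1) / (2k+1)!.
Write 9 = 2*4 + 1, giving the coefficient (-1)^4 * 5^9 / 9! = 1953125/362880 = 390625/72576.

390625/72576


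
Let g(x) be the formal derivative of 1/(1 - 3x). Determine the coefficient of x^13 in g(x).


Differentiate termwise: d/dx sum_{k>=0} 3^k x^k = sum_{k>=1} k 3^k x^(k-1) = sum_{j>=0} (j+1) 3^(j+1) x^j.
Equivalently, d/dx [1/(1 - 3x)] = 3/(1 - 3x)^2.
For j = 13: 14 * 3^14 = 14 * 4782969 = 66961566.

66961566


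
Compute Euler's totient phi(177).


phi(n) counts integers in [1, n] coprime to n. Using the multiplicative formula phi(n) = n * prod_{p | n} (1 - 1/p):
177 = 3 * 59, so
phi(177) = 177 * (1 - 1/3) * (1 - 1/59) = 116.

116


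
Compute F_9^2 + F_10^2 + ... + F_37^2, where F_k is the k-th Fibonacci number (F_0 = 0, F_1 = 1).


There is a standard identity sum_{k=0}^{N} F_k^2 = F_N * F_{N+1} (proved inductively from the telescoping relation F_k^2 = F_k F_{k+1} - F_{k-1} F_k). Then
sum_{k=9}^{37} F_k^2 = F_37 F_38 - F_8 F_9.
Computing: F_37 = 24157817, F_38 = 39088169, F_8 = 21, F_9 = 34.
Sum = 24157817 * 39088169 - 21 * 34 = 944284833566359.

944284833566359


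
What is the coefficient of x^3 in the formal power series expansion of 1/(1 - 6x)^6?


The general identity 1/(1 - c x)^r = sum_{k>=0} c^k C(k + r - 1, r - 1) x^k follows by substituting y = c x into 1/(1 - y)^r = sum_{k>=0} C(k + r - 1, r - 1) y^k.
For c = 6, r = 6, k = 3:
6^3 * C(8, 5) = 216 * 56 = 12096.

12096


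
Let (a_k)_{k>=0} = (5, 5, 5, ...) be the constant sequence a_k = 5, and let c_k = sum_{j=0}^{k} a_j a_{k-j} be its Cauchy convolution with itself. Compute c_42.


Since a_j = 5 for all j >= 0, the convolution sum becomes
c_k = sum_{j=0}^{k} 5 * 5 = 25 * (k + 1).
Equivalently, the generating function of (a_k) is 5/(1 - x) and its square is 25/(1 - x)^2 = sum_{k>=0} 25(k + 1) x^k.
For k = 42: 25 * 43 = 1075.

1075


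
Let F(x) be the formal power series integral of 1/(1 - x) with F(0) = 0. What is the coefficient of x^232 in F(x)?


1/(1 - x) = sum_{k>=0} x^k. Integrating termwise and using F(0) = 0 gives
F(x) = sum_{k>=0} x^(k+1) / (k+1) = sum_{m>=1} x^m / m = -ln(1 - x).
So the coefficient of x^232 is 1/232 = 1/232.

1/232


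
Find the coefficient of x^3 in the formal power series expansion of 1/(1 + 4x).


Write 1/(1 + c x) = 1/(1 - (-c) x) and apply the geometric-series identity
1/(1 - y) = sum_{k>=0} y^k to get 1/(1 + c x) = sum_{k>=0} (-c)^k x^k.
So the coefficient of x^k is (-c)^k = (-1)^k * c^k.
Here c = 4 and k = 3:
(-4)^3 = -1 * 64 = -64

-64


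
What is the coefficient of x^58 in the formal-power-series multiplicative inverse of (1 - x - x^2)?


Let the inverse be f(x) = sum_{k>=0} a_k x^k. From f(x) * (1 - x - x^2) = 1 and matching coefficients:
 x^0: a_0 = 1.
 x^1: a_1 - a_0 = 0, so a_1 = 1.
 x^k (k >= 2): a_k - a_{k-1} - a_{k-2} = 0, i.e. a_k = a_{k-1} + a_{k-2}.
This is the Fibonacci-type recurrence shifted so that a_0 = a_1 = 1.
Iterating: a_0=1, a_1=1, a_2=2, a_3=3, a_4=5, a_5=8, a_6=13, a_7=21, a_8=34, a_9=55, ...
a_58 = 956722026041.

956722026041


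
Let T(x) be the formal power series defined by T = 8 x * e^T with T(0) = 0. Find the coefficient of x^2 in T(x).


Apply the Lagrange inversion formula: if T = 8 x * phi(T) with phi(t) = e^t, then
[x^n] T = 8^n * (1/n) [t^(n-1)] phi(t)^n = 8^n * (1/n) [t^(n-1)] e^(n t) = 8^n * (1/n) * n^(n-1) / (n-1)! = 8^n * n^(n-1) / n!.
When c = 1 this is the Cayley count of rooted labeled trees on n vertices, divided by n!.
For n = 2: 8^2 * 2^1 / 2! = 64 * 2/2 = 64.

64


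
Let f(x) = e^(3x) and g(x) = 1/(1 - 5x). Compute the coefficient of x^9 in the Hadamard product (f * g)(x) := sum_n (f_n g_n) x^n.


Expanding: f_k = 3^k/k! (from e^(3x)) and g_k = 5^k (from 1/(1 - 5x)). So the Hadamard coefficient (f * g)_k = 3^k 5^k / k! = (15)^k / k!.
For k = 9: 15^9/9! = 38443359375/362880 = 94921875/896.

94921875/896


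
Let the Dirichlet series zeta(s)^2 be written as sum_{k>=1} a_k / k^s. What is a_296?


The Dirichlet convolution of the constant function 1 with itself gives (1 * 1)(k) = sum_{d | k} 1 = d(k), the number of positive divisors of k.
Since zeta(s) = sum_{k>=1} 1/k^s, we have zeta(s)^2 = sum_{k>=1} d(k)/k^s, so a_k = d(k).
For k = 296: the divisors are 1, 2, 4, 8, 37, 74, 148, 296.
Count = 8.

8


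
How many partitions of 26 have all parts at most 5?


Using the generating function (1-x)^(-1)(1-x^2)^(-1)...(1-x^5)^(-1),
the coefficient of x^26 counts these restricted partitions.
Result = 427

427


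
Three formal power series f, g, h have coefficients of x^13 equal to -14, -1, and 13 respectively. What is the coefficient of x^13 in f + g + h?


Series addition is componentwise:
-14 + -1 + 13
= -2

-2


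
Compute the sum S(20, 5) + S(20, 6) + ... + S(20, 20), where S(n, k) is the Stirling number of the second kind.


By definition, S(n, k) counts partitions of an n-set into exactly k nonempty blocks.
Computing row n = 20 for k = 5..20:
S(20, k): 749206090500, 4306078895384, 11143554045652, 15170932662679, 12011282644725, 5917584964655, 1900842429486, 411016633391, 61068660380, 6302524580, 452329200, 22350954, 741285, 15675, 190, 1
Sum = 51678344988737.

51678344988737


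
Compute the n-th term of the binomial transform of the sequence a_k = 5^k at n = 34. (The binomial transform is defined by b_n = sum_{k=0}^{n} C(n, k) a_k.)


With a_k = 5^k, b_n = sum_{k=0}^{n} C(n, k) 5^k = (1 + 5)^n by the binomial theorem.
For n = 34: (1 + 5)^34 = 6^34 = 286511799958070431838109696.

286511799958070431838109696


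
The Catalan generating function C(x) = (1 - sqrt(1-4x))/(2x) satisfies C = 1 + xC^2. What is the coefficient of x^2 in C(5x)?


Substituting x -> 5x scales the n-th coefficient by 5^n, so [x^2] C(5x) = 5^2 * C_2.
C_2 = C(2*2, 2)/(3) = 6/3 = 2.
So 5^2 * 2 = 25 * 2 = 50.

50


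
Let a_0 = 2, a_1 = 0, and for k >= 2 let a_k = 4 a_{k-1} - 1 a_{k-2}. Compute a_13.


Iterating the recurrence forward:
a_0 = 2
a_1 = 0
a_2 = 4*0 - 1*2 = -2
a_3 = 4*-2 - 1*0 = -8
a_4 = 4*-8 - 1*-2 = -30
a_5 = 4*-30 - 1*-8 = -112
a_6 = 4*-112 - 1*-30 = -418
a_7 = 4*-418 - 1*-112 = -1560
a_8 = 4*-1560 - 1*-418 = -5822
a_9 = 4*-5822 - 1*-1560 = -21728
a_10 = 4*-21728 - 1*-5822 = -81090
a_11 = 4*-81090 - 1*-21728 = -302632
a_12 = 4*-302632 - 1*-81090 = -1129438
a_13 = 4*-1129438 - 1*-302632 = -4215120
So a_13 = -4215120.

-4215120


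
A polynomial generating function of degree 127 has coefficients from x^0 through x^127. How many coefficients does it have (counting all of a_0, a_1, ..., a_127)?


A polynomial of degree 127 takes the form a_0 + a_1 x + ... + a_127 x^127.
The number of coefficients is 127 + 1 = 128.

128


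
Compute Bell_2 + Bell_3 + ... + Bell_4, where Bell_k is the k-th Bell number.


Recall Bell_k counts set partitions of a k-set (with Bell_0 = 1 by convention).
Bell_2 through Bell_4: 2, 5, 15
Sum = 2 + 5 + 15 = 22.

22


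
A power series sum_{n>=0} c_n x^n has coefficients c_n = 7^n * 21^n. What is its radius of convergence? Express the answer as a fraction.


By the root test (Cauchy-Hadamard), the radius is R = 1 / limsup_n |c_n|^(1/n).
Here |c_n|^(1/n) = (7^n * 21^n)^(1/n) = 7 * 21 = 147 for all n.
So R = 1/147 = 1/147.

1/147


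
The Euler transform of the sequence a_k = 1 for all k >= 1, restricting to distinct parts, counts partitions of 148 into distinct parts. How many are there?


Partitions of 148 into distinct parts can be computed via generating function.
Product (1+x)(1+x^2)(1+x^3)...
The coefficient of x^148 = 16893952

16893952


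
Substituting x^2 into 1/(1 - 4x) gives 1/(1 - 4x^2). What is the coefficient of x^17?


Since 1/(1 - 4x^2) only has even powers of x,
the coefficient of x^17 (odd) is 0.

0


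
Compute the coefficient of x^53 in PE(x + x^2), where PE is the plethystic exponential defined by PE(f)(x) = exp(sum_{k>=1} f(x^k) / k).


With f(x) = x + x^2, the exponent is sum_{k>=1} (x^k + x^(2k)) / k = -ln(1 - x) - ln(1 - x^2). Exponentiating:
PE(x + x^2) = 1 / ((1 - x)(1 - x^2)).
This is the generating function for partitions of n into parts of size 1 or 2. The number of 2's can be any j in 0..26, and the rest are 1's, so
[x^53] = floor(53/2) + 1 = 27.

27


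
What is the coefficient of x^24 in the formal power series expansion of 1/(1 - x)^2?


The negative binomial / multiset identity is
1/(1 - x)^r = sum_{k>=0} C(k + r - 1, r - 1) x^k.
Here r = 2 and k = 24, so the coefficient is
C(24 + 1, 1) = C(25, 1)
= 25

25


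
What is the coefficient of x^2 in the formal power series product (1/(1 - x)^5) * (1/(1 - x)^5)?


Combine the factors: (1/(1 - x)^5) * (1/(1 - x)^5) = 1/(1 - x)^10.
Then use 1/(1 - x)^r = sum_{k>=0} C(k + r - 1, r - 1) x^k with r = 10 and k = 2:
C(11, 9) = 55.

55


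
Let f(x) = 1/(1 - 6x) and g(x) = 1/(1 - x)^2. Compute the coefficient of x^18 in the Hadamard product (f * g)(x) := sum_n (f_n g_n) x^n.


f has coefficients f_k = 6^k. For g = 1/(1 - x)^2 the coefficient is g_k = C(k + 1, 1) = k + 1. The Hadamard coefficient is (f * g)_k = 6^k * (k + 1).
For k = 18: 6^18 * 19 = 101559956668416 * 19 = 1929639176699904.

1929639176699904


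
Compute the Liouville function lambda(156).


The Liouville function is lambda(k) = (-1)^Omega(k), where Omega(k) counts the prime factors of k with multiplicity.
Factoring: 156 = 2 * 2 * 3 * 13, so Omega(156) = 4.
lambda(156) = (-1)^4 = 1.

1


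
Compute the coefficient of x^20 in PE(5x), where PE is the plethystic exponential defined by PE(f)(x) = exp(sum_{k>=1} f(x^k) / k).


With f(x) = 5x, the exponent is sum_{k>=1} 5 x^k / k = 5 * (-ln(1 - x)). Exponentiating:
PE(5x) = exp(-5 ln(1 - x)) = 1/(1 - x)^5.
By the negative binomial expansion, [x^n] 1/(1 - x)^5 = C(n + 4, 4).
For n = 20: C(24, 4) = 10626.

10626


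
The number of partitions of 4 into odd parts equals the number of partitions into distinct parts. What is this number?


Computing partitions of 4 into odd parts (1, 3, 5, ...):
Using the generating function prod_{k>=0} 1/(1-x^(2k+1)),
the count is 2

2


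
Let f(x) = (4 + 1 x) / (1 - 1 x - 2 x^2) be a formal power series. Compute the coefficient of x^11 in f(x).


Write f(x) = sum_{k>=0} a_k x^k. Multiplying both sides by 1 - 1 x - 2 x^2 gives
(1 - 1 x - 2 x^2) sum_{k>=0} a_k x^k = 4 + 1 x.
Matching coefficients:
 x^0: a_0 = 4
 x^1: a_1 - 1 a_0 = 1  =>  a_1 = 1*4 + 1 = 5
 x^k (k >= 2): a_k = 1 a_{k-1} + 2 a_{k-2}.
Iterating: a_2 = 13, a_3 = 23, a_4 = 49, a_5 = 95, a_6 = 193, a_7 = 383, a_8 = 769, a_9 = 1535, a_10 = 3073, a_11 = 6143.
So the coefficient of x^11 is 6143.

6143


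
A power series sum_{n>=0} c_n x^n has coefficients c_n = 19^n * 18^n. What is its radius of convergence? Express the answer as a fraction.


By the root test (Cauchy-Hadamard), the radius is R = 1 / limsup_n |c_n|^(1/n).
Here |c_n|^(1/n) = (19^n * 18^n)^(1/n) = 19 * 18 = 342 for all n.
So R = 1/342 = 1/342.

1/342


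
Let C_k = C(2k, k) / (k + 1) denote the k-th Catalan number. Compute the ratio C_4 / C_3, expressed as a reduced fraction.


Using C_k = (2k)! / (k! (k+1)!), the ratio C_{k+1}/C_k simplifies to
C_{k+1}/C_k = [(2k+2)! / ((k+1)! (k+2)!)] * [k! (k+1)! / (2k)!]
 = (2k+2)(2k+1) / ((k+1)(k+2)) = 2(2k+1) / (k+2).
For k = 3: 2(2*3 + 1) / (3 + 2) = 14/5 = 14/5.

14/5


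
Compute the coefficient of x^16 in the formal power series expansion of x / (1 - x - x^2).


Let f(x) = sum_{k>=0} a_k x^k. Multiplying f(x) * (1 - x - x^2) = x and matching coefficients gives a_0 = 0, a_1 = 1, and a_k = a_{k-1} + a_{k-2} for k >= 2. These are the Fibonacci numbers F_k.
Iterating from F_0 = 0, F_1 = 1:
F_0=0, F_1=1, F_2=1, F_3=2, F_4=3, F_5=5, F_6=8, F_7=13, F_8=21, F_9=34, ...
F_16 = 987.

987


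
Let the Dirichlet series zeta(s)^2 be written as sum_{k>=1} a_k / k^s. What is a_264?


The Dirichlet convolution of the constant function 1 with itself gives (1 * 1)(k) = sum_{d | k} 1 = d(k), the number of positive divisors of k.
Since zeta(s) = sum_{k>=1} 1/k^s, we have zeta(s)^2 = sum_{k>=1} d(k)/k^s, so a_k = d(k).
For k = 264: the divisors are 1, 2, 3, 4, 6, 8, 11, 12, 22, 24, 33, 44, 66, 88, 132, 264.
Count = 16.

16


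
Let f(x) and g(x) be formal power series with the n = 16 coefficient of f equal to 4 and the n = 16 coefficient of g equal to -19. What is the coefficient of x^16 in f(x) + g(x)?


Addition of formal power series is termwise.
The coefficient of x^16 in f + g = 4 + -19
= -15

-15


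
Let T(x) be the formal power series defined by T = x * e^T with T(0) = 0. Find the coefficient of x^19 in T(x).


Apply the Lagrange inversion formula: if T = x * phi(T) with phi(t) = e^t, then
[x^n] T = (1/n) [t^(n-1)] phi(t)^n = (1/n) [t^(n-1)] e^(n t) = (1/n) * n^(n-1) / (n-1)! = n^(n-1) / n!.
When c = 1 this is the Cayley count of rooted labeled trees on n vertices, divided by n!.
For n = 19: 19^18 / 19! = 104127350297911241532841/121645100408832000 = 5480386857784802185939/6402373705728000.

5480386857784802185939/6402373705728000


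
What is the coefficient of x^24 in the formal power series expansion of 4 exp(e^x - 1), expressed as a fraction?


exp(e^x - 1) is the exponential generating function for the Bell numbers Bell_k: exp(e^x - 1) = sum_{k>=0} Bell_k x^k / k!.
So the coefficient of x^24 in 4 exp(e^x - 1) is 4 Bell_24 / 24!.
Computing: Bell_24 = 445958869294805289 and 24! = 620448401733239439360000, giving
4 * 445958869294805289/620448401733239439360000 = 148652956431601763/51704033477769953280000.

148652956431601763/51704033477769953280000


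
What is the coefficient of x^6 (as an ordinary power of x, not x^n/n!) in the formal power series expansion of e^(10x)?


The exponential series is e^y = sum_{k>=0} y^k / k!. Substituting y = 10x gives
e^(10x) = sum_{k>=0} 10^k x^k / k!.
So the coefficient of x^n is a^n/n! with a = 10, n = 6:
10^6 / 6! = 1000000/720 = 12500/9

12500/9


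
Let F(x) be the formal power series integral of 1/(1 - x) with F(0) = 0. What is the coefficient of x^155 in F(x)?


1/(1 - x) = sum_{k>=0} x^k. Integrating termwise and using F(0) = 0 gives
F(x) = sum_{k>=0} x^(k+1) / (k+1) = sum_{m>=1} x^m / m = -ln(1 - x).
So the coefficient of x^155 is 1/155 = 1/155.

1/155


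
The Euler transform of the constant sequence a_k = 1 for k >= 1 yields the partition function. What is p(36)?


The Euler transform converts the sequence a_k = 1 into the number of integer partitions.
Using the recurrence or dynamic programming:
p(36) = 17977

17977


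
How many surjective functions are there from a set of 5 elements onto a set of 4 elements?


By inclusion-exclusion on which target elements are missed, the number of surjections from an n-set onto a k-set is
surj(n, k) = sum_{j=0}^{k} (-1)^j C(k, j) (k - j)^n.
Equivalently surj(n, k) = k! * S(n, k), where S(n, k) is the Stirling number of the second kind.
For n = 5, k = 4:
S(5, 4) = 10, so
surj = 4! * 10 = 24 * 10 = 240.

240


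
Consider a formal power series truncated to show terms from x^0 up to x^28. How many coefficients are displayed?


From x^0 to x^28 inclusive, the count is 28 - 0 + 1 = 29.

29


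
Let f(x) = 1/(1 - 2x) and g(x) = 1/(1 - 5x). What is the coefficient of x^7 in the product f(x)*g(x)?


The coefficient of x^n in f*g is the Cauchy product: sum_{k=0}^{n} a^k * b^(n-k).
With a=2, b=5, n=7:
sum_{k=0}^{7} 2^k * 5^(7-k)
= 130123

130123


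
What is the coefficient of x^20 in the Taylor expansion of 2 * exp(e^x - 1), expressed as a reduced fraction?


exp(e^x - 1) = sum_{k>=0} Bell_k x^k / k!, where Bell_k is the k-th Bell number.
So the coefficient of x^20 is 2 * Bell_20 / 20!.
Computing: Bell_20 = 51724158235372 and 20! = 2432902008176640000, giving
2 * 51724158235372/2432902008176640000 = 263898766507/6206382673920000.

263898766507/6206382673920000


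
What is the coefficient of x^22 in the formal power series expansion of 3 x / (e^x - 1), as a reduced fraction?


The exponential generating function for Bernoulli numbers is
x / (e^x - 1) = sum_{k>=0} B_k x^k / k!.
So the coefficient of x^22 in 3 x / (e^x - 1) is 3 B_22 / 22!.
Computing: B_22 = 854513/138, 22! = 1124000727777607680000, giving
3 * 854513/138 / 1124000727777607680000 = 77683/4700366679797268480000.

77683/4700366679797268480000


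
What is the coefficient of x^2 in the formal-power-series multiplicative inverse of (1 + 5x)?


The inverse is 1/(1 + 5x). Apply the geometric identity 1/(1 - y) = sum_{k>=0} y^k with y = -5x:
1/(1 + 5x) = sum_{k>=0} (-5)^k x^k.
So the coefficient of x^2 is (-5)^2 = 25.

25


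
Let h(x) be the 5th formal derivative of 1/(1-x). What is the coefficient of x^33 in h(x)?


Differentiating 5 times: d^5/dx^5 [1/(1-x)] = 5!/(1-x)^6.
The expansion 1/(1-x)^6 = sum_{k>=0} C(k+5, 5) x^k, so the coefficient of x^n in 5!/(1-x)^6 is 5! * C(n+5, 5).
For n = 33: 120 * C(38, 5) = 120 * 501942 = 60233040

60233040


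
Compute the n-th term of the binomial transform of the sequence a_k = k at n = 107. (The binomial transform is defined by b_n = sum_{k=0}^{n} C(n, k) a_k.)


With a_k = k, b_n = sum_{k=0}^{n} C(n, k) k. Using k * C(n, k) = n * C(n-1, k-1) gives b_n = n * sum_{k>=1} C(n-1, k-1) = n * 2^(n-1).
For n = 107: 107 * 2^106 = 107 * 81129638414606681695789005144064 = 8680871310362914941449423550414848.

8680871310362914941449423550414848


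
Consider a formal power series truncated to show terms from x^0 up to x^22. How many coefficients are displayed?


From x^0 to x^22 inclusive, the count is 22 - 0 + 1 = 23.

23
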